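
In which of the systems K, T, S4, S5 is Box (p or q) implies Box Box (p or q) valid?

T-tableau for the negation not (Box (p or q) implies Box Box (p or q)):
1. not (Box (p or q) implies Box Box (p or q)), w0
2. Box (p or q), w0   [neg-implies-rule on 1]
3. not Box Box (p or q), w0   [neg-implies-rule on 1]
4. p or q, w0   [Box-rule on 2 via w0Rw0]
5. q, w0   [or-rule on 4 (branches; this branch)]
6. not Box (p or q), w1   [neg-Box-rule on 3: fresh world w1, w0Rw1]
7. p or q, w1   [Box-rule on 2 via w0Rw1]
8. q, w1   [or-rule on 7 (branches; this branch)]
9. not (p or q), w2   [neg-Box-rule on 6: fresh world w2, w1Rw2]
10. not p, w2   [neg-or-rule on 9]
11. not q, w2   [neg-or-rule on 9]
Accessibility: w0Rw0, w0Rw1, w1Rw1, w1Rw2, w2Rw2
Complete open branch: countermodel on a T-frame, so not valid in T, nor in K (the same frame is also a K-frame).
S4-tableau for the negation not (Box (p or q) implies Box Box (p or q)):
1. not (Box (p or q) implies Box Box (p or q)), w0
2. Box (p or q), w0   [neg-implies-rule on 1]
3. not Box Box (p or q), w0   [neg-implies-rule on 1]
4. p or q, w0   [Box-rule on 2 via w0Rw0]
5. q, w0   [or-rule on 4 (branches; this branch)]
6. not Box (p or q), w1   [neg-Box-rule on 3: fresh world w1, w0Rw1]
7. p or q, w1   [Box-rule on 2 via w0Rw1]
8. q, w1   [or-rule on 7 (branches; this branch)]
9. not (p or q), w2   [neg-Box-rule on 6: fresh world w2, w1Rw2]
10. not p, w2   [neg-or-rule on 9]
11. not q, w2   [neg-or-rule on 9]
12. p or q, w2   [Box-rule on 2 via w0Rw2]
13. q, w2   [or-rule on 12 (branches; this branch)]
Accessibility: w0Rw0, w0Rw1, w0Rw2, w1Rw1, w1Rw2, w2Rw2
Branch closes: q and not q both at w2.
Every branch closes (one shown): valid in S4, hence also in S5 (every theorem of S4 is a theorem of S5).

S4, S5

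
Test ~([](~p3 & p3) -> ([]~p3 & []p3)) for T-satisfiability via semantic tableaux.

Unsatisfiable

1. ~([](~p3 & p3) -> ([]~p3 & []p3)), 0
2. [](~p3 & p3), 0
3. ~([]~p3 & []p3), 0
4. ~p3 & p3, 0
5. ~p3, 0
6. p3, 0
Accessibility: 0R0
Branch closes: p3 and ~p3 both at 0.
(One branch shown.) All branches close.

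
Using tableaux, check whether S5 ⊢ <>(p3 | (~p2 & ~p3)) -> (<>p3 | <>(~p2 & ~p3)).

Valid in S5

Tableau for the negation ~(<>(p3 | (~p2 & ~p3)) -> (<>p3 | <>(~p2 & ~p3))):
1. ~(<>(p3 | (~p2 & ~p3)) -> (<>p3 | <>(~p2 & ~p3))), w0
2. <>(p3 | (~p2 & ~p3)), w0   [~->-rule on 1]
3. ~(<>p3 | <>(~p2 & ~p3)), w0   [~->-rule on 1]
4. ~<>p3, w0   [~|-rule on 3]
5. ~<>(~p2 & ~p3), w0   [~|-rule on 3]
6. ~p3, w0   [~<>-rule on 4 via w0Rw0]
7. ~(~p2 & ~p3), w0   [~<>-rule on 5 via w0Rw0]
8. p2, w0   [~&-rule on 7 (branches; this branch)]
9. p3 | (~p2 & ~p3), w1   [<>-rule on 2: fresh world w1, w0Rw1]
10. ~p3, w1   [~<>-rule on 4 via w0Rw1]
11. ~(~p2 & ~p3), w1   [~<>-rule on 5 via w0Rw1]
12. ~p2 & ~p3, w1   [|-rule on 9 (branches; this branch)]
13. ~p2, w1   [&-rule on 12]
14. p3, w1   [~&-rule on 11 (branches; this branch)]
Accessibility: w0Rw0, w0Rw1, w1Rw0, w1Rw1
Branch closes: p3 and ~p3 both at w1.
All branches of the negation close; one closing branch shown above.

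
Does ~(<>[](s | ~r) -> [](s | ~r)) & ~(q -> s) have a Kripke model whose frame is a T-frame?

Satisfiable (open branch found)

1. ~(<>[](s | ~r) -> [](s | ~r)) & ~(q -> s), u
2. ~(<>[](s | ~r) -> [](s | ~r)), u   [&-rule on 1]
3. ~(q -> s), u   [&-rule on 1]
4. <>[](s | ~r), u   [~->-rule on 2]
5. ~[](s | ~r), u   [~->-rule on 2]
6. q, u   [~->-rule on 3]
7. ~s, u   [~->-rule on 3]
8. [](s | ~r), v   [<>-rule on 4: fresh world v, uRv]
9. s | ~r, v   [[]-rule on 8 via vRv]
10. ~r, v   [|-rule on 9 (branches; this branch)]
11. ~(s | ~r), w   [~[]-rule on 5: fresh world w, uRw]
12. ~s, w   [~|-rule on 11]
13. r, w   [~|-rule on 11]
Accessibility: uRu, uRv, uRw, vRv, wRw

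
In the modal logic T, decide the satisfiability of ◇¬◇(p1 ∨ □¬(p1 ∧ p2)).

Unsatisfiable

1. ◇¬◇(p1 ∨ □¬(p1 ∧ p2)), w0
2. ¬◇(p1 ∨ □¬(p1 ∧ p2)), w1
3. ¬(p1 ∨ □¬(p1 ∧ p2)), w1
4. ¬p1, w1
5. ¬□¬(p1 ∧ p2), w1
6. p1 ∧ p2, w2
7. p1, w2
8. p2, w2
9. ¬(p1 ∨ □¬(p1 ∧ p2)), w2
10. ¬p1, w2
11. ¬□¬(p1 ∧ p2), w2
Accessibility: w0Rw0, w0Rw1, w1Rw1, w1Rw2, w2Rw2
Branch closes: p1 and ¬p1 both at w2.
(One branch shown.) All branches close.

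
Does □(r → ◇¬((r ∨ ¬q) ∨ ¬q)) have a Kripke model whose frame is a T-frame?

Satisfiable (open branch found)

1. □(r → ◇¬((r ∨ ¬q) ∨ ¬q)), w0
2. r → ◇¬((r ∨ ¬q) ∨ ¬q), w0
3. ◇¬((r ∨ ¬q) ∨ ¬q), w0
4. ¬((r ∨ ¬q) ∨ ¬q), w1
5. ¬(r ∨ ¬q), w1
6. q, w1
7. ¬r, w1
8. r → ◇¬((r ∨ ¬q) ∨ ¬q), w1
9. ◇¬((r ∨ ¬q) ∨ ¬q), w1
10. ¬((r ∨ ¬q) ∨ ¬q), w2
11. ¬(r ∨ ¬q), w2
12. q, w2
13. ¬r, w2
Accessibility: w0Rw0, w0Rw1, w1Rw1, w1Rw2, w2Rw2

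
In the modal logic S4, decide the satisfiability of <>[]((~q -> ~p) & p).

1. <>[]((~q -> ~p) & p), w0
2. []((~q -> ~p) & p), w1
3. (~q -> ~p) & p, w1
4. ~q -> ~p, w1
5. p, w1
6. q, w1
Accessibility: w0Rw0, w0Rw1, w1Rw1

Yes, satisfiable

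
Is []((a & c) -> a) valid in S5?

Tableau for the negation ~[]((a & c) -> a):
1. ~[]((a & c) -> a), w0
2. ~((a & c) -> a), w1
3. a & c, w1
4. ~a, w1
5. a, w1
6. c, w1
Accessibility: w0Rw0, w0Rw1, w1Rw0, w1Rw1
Branch closes: a and ~a both at w1.
Every branch of the negation's tableau closes; the branch above is one of them.

Valid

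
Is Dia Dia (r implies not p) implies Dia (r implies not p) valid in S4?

Yes, valid

Tableau for the negation not (Dia Dia (r implies not p) implies Dia (r implies not p)):
1. not (Dia Dia (r implies not p) implies Dia (r implies not p)), w0
2. Dia Dia (r implies not p), w0   [neg-implies-rule on 1]
3. not Dia (r implies not p), w0   [neg-implies-rule on 1]
4. not (r implies not p), w0   [neg-Dia-rule on 3 via w0Rw0]
5. r, w0   [neg-implies-rule on 4]
6. p, w0   [neg-implies-rule on 4]
7. Dia (r implies not p), w1   [Dia-rule on 2: fresh world w1, w0Rw1]
8. not (r implies not p), w1   [neg-Dia-rule on 3 via w0Rw1]
9. r, w1   [neg-implies-rule on 8]
10. p, w1   [neg-implies-rule on 8]
11. r implies not p, w2   [Dia-rule on 7: fresh world w2, w1Rw2]
12. not (r implies not p), w2   [neg-Dia-rule on 3 via w0Rw2]
13. r, w2   [neg-implies-rule on 12]
14. p, w2   [neg-implies-rule on 12]
15. not p, w2   [implies-rule on 11 (branches; this branch)]
Accessibility: w0Rw0, w0Rw1, w0Rw2, w1Rw1, w1Rw2, w2Rw2
Branch closes: p and not p both at w2.
All branches of the negation close; one closing branch shown above.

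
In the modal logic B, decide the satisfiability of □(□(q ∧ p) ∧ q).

Yes, satisfiable

1. □(□(q ∧ p) ∧ q), 0
2. □(q ∧ p) ∧ q, 0
3. □(q ∧ p), 0
4. q, 0
5. q ∧ p, 0
6. p, 0
Accessibility: 0R0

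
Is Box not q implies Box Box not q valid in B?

Tableau for the negation not (Box not q implies Box Box not q):
1. not (Box not q implies Box Box not q), u
2. Box not q, u   [neg-implies-rule on 1]
3. not Box Box not q, u   [neg-implies-rule on 1]
4. not q, u   [Box-rule on 2 via uRu]
5. not Box not q, v   [neg-Box-rule on 3: fresh world v, uRv]
6. not q, v   [Box-rule on 2 via uRv]
7. q, w   [neg-Box-rule on 5: fresh world w, vRw]
Accessibility: uRu, uRv, vRu, vRv, vRw, wRv, wRw
The negation has an open branch (countermodel exists).

No, not valid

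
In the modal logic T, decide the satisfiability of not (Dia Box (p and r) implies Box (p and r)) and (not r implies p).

1. not (Dia Box (p and r) implies Box (p and r)) and (not r implies p), w0
2. not (Dia Box (p and r) implies Box (p and r)), w0
3. not r implies p, w0
4. Dia Box (p and r), w0
5. not Box (p and r), w0
6. p, w0
7. Box (p and r), w1
8. p and r, w1
9. p, w1
10. r, w1
11. not (p and r), w2
12. not r, w2
Accessibility: w0Rw0, w0Rw1, w0Rw2, w1Rw1, w2Rw2

Satisfiable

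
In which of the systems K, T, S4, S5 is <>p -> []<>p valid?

S5

S4-tableau for the negation ~(<>p -> []<>p):
1. ~(<>p -> []<>p), w0
2. <>p, w0   [~->-rule on 1]
3. ~[]<>p, w0   [~->-rule on 1]
4. p, w1   [<>-rule on 2: fresh world w1, w0Rw1]
5. ~<>p, w2   [~[]-rule on 3: fresh world w2, w0Rw2]
6. ~p, w2   [~<>-rule on 5 via w2Rw2]
Accessibility: w0Rw0, w0Rw1, w0Rw2, w1Rw1, w2Rw2
Complete open branch: countermodel on an S4-frame, so not valid in S4, nor in K, T (the same frame is also a K-frame and a T-frame).
S5-tableau for the negation ~(<>p -> []<>p):
1. ~(<>p -> []<>p), w0
2. <>p, w0   [~->-rule on 1]
3. ~[]<>p, w0   [~->-rule on 1]
4. p, w1   [<>-rule on 2: fresh world w1, w0Rw1]
5. ~<>p, w2   [~[]-rule on 3: fresh world w2, w0Rw2]
6. ~p, w0   [~<>-rule on 5 via w2Rw0]
7. ~p, w1   [~<>-rule on 5 via w2Rw1]
Accessibility: w0Rw0, w0Rw1, w0Rw2, w1Rw0, w1Rw1, w1Rw2, w2Rw0, w2Rw1, w2Rw2
Branch closes: p and ~p both at w1.
Every branch closes (one shown): valid in S5.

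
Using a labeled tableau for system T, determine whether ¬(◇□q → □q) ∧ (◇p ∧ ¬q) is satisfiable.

1. ¬(◇□q → □q) ∧ (◇p ∧ ¬q), w0
2. ¬(◇□q → □q), w0   [∧-rule on 1]
3. ◇p ∧ ¬q, w0   [∧-rule on 1]
4. ◇□q, w0   [¬→-rule on 2]
5. ¬□q, w0   [¬→-rule on 2]
6. ◇p, w0   [∧-rule on 3]
7. ¬q, w0   [∧-rule on 3]
8. □q, w1   [◇-rule on 4: fresh world w1, w0Rw1]
9. q, w1   [□-rule on 8 via w1Rw1]
10. ¬q, w2   [¬□-rule on 5: fresh world w2, w0Rw2]
11. p, w3   [◇-rule on 6: fresh world w3, w0Rw3]
Accessibility: w0Rw0, w0Rw1, w0Rw2, w0Rw3, w1Rw1, w2Rw2, w3Rw3

Satisfiable (open branch found)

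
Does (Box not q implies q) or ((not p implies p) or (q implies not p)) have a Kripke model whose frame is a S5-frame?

1. (Box not q implies q) or ((not p implies p) or (q implies not p)), w0
2. (not p implies p) or (q implies not p), w0
3. q implies not p, w0
4. not p, w0
Accessibility: w0Rw0

Yes, satisfiable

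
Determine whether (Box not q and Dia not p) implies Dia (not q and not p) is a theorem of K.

Valid in K

Tableau for the negation not ((Box not q and Dia not p) implies Dia (not q and not p)):
1. not ((Box not q and Dia not p) implies Dia (not q and not p)), w0
2. Box not q and Dia not p, w0
3. not Dia (not q and not p), w0
4. Box not q, w0
5. Dia not p, w0
6. not p, w1
7. not (not q and not p), w1
8. not q, w1
9. p, w1
Accessibility: w0Rw1
Branch closes: p and not p both at w1.
All branches of the negation close; one closing branch shown above.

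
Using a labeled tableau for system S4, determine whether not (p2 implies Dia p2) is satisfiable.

No, unsatisfiable

1. not (p2 implies Dia p2), 0
2. p2, 0
3. not Dia p2, 0
4. not p2, 0
Accessibility: 0R0
Branch closes: p2 and not p2 both at 0.
All branches of the tableau close; one closing branch shown above.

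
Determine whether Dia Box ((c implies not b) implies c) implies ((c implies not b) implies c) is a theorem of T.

Not valid

Tableau for the negation not (Dia Box ((c implies not b) implies c) implies ((c implies not b) implies c)):
1. not (Dia Box ((c implies not b) implies c) implies ((c implies not b) implies c)), u
2. Dia Box ((c implies not b) implies c), u   [neg-implies-rule on 1]
3. not ((c implies not b) implies c), u   [neg-implies-rule on 1]
4. c implies not b, u   [neg-implies-rule on 3]
5. not c, u   [neg-implies-rule on 3]
6. not b, u   [implies-rule on 4 (branches; this branch)]
7. Box ((c implies not b) implies c), v   [Dia-rule on 2: fresh world v, uRv]
8. (c implies not b) implies c, v   [Box-rule on 7 via vRv]
9. c, v   [implies-rule on 8 (branches; this branch)]
Accessibility: uRu, uRv, vRv
The negation has an open branch (countermodel exists).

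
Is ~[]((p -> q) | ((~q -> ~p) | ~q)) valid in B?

Tableau for the negation []((p -> q) | ((~q -> ~p) | ~q)):
1. []((p -> q) | ((~q -> ~p) | ~q)), u
2. (p -> q) | ((~q -> ~p) | ~q), u   [[]-rule on 1 via uRu]
3. (~q -> ~p) | ~q, u   [|-rule on 2 (branches; this branch)]
4. ~q, u   [|-rule on 3 (branches; this branch)]
Accessibility: uRu
The negation has an open branch (countermodel exists).

Not valid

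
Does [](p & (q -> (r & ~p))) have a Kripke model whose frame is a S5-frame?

1. [](p & (q -> (r & ~p))), 0
2. p & (q -> (r & ~p)), 0   [[]-rule on 1 via 0R0]
3. p, 0   [&-rule on 2]
4. q -> (r & ~p), 0   [&-rule on 2]
5. ~q, 0   [->-rule on 4 (branches; this branch)]
Accessibility: 0R0

Yes, satisfiable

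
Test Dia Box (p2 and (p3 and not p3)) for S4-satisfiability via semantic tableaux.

1. Dia Box (p2 and (p3 and not p3)), w0
2. Box (p2 and (p3 and not p3)), w1
3. p2 and (p3 and not p3), w1
4. p2, w1
5. p3 and not p3, w1
6. p3, w1
7. not p3, w1
Accessibility: w0Rw0, w0Rw1, w1Rw1
Branch closes: p3 and not p3 both at w1.
Every branch closes; the branch above is one of them.

No, unsatisfiable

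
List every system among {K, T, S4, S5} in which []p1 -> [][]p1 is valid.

T-tableau for the negation ~([]p1 -> [][]p1):
1. ~([]p1 -> [][]p1), u
2. []p1, u   [~->-rule on 1]
3. ~[][]p1, u   [~->-rule on 1]
4. p1, u   [[]-rule on 2 via uRu]
5. ~[]p1, v   [~[]-rule on 3: fresh world v, uRv]
6. p1, v   [[]-rule on 2 via uRv]
7. ~p1, w   [~[]-rule on 5: fresh world w, vRw]
Accessibility: uRu, uRv, vRv, vRw, wRw
Complete open branch: countermodel on a T-frame, so not valid in T, nor in K (the same frame is also a K-frame).
S4-tableau for the negation ~([]p1 -> [][]p1):
1. ~([]p1 -> [][]p1), u
2. []p1, u   [~->-rule on 1]
3. ~[][]p1, u   [~->-rule on 1]
4. p1, u   [[]-rule on 2 via uRu]
5. ~[]p1, v   [~[]-rule on 3: fresh world v, uRv]
6. p1, v   [[]-rule on 2 via uRv]
7. ~p1, w   [~[]-rule on 5: fresh world w, vRw]
8. p1, w   [[]-rule on 2 via uRw]
Accessibility: uRu, uRv, uRw, vRv, vRw, wRw
Branch closes: p1 and ~p1 both at w.
Every branch closes (one shown): valid in S4, hence also in S5 (every theorem of S4 is a theorem of S5).

S4, S5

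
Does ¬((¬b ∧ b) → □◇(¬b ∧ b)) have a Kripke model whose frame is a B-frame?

1. ¬((¬b ∧ b) → □◇(¬b ∧ b)), 0
2. ¬b ∧ b, 0   [¬→-rule on 1]
3. ¬□◇(¬b ∧ b), 0   [¬→-rule on 1]
4. ¬b, 0   [∧-rule on 2]
5. b, 0   [∧-rule on 2]
Accessibility: 0R0
Branch closes: b and ¬b both at 0.
All branches of the tableau close; one closing branch shown above.

Unsatisfiable (every branch closes)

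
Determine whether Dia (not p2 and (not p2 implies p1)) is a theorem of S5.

Tableau for the negation not Dia (not p2 and (not p2 implies p1)):
1. not Dia (not p2 and (not p2 implies p1)), u
2. not (not p2 and (not p2 implies p1)), u
3. not (not p2 implies p1), u
4. not p2, u
5. not p1, u
Accessibility: uRu
The negation has an open branch (countermodel exists).

No, not valid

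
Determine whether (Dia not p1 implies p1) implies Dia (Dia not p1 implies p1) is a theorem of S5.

Tableau for the negation not ((Dia not p1 implies p1) implies Dia (Dia not p1 implies p1)):
1. not ((Dia not p1 implies p1) implies Dia (Dia not p1 implies p1)), w0
2. Dia not p1 implies p1, w0
3. not Dia (Dia not p1 implies p1), w0
4. not (Dia not p1 implies p1), w0
5. Dia not p1, w0
6. not p1, w0
7. not Dia not p1, w0
8. p1, w0
Accessibility: w0Rw0
Branch closes: p1 and not p1 both at w0.
All branches of the negation close; one closing branch shown above.

Valid in S5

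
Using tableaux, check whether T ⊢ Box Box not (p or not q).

No, not valid

Tableau for the negation not Box Box not (p or not q):
1. not Box Box not (p or not q), w0
2. not Box not (p or not q), w1
3. p or not q, w2
4. not q, w2
Accessibility: w0Rw0, w0Rw1, w1Rw1, w1Rw2, w2Rw2
The negation has an open branch (countermodel exists).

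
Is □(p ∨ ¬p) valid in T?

Tableau for the negation ¬□(p ∨ ¬p):
1. ¬□(p ∨ ¬p), w0
2. ¬(p ∨ ¬p), w1   [¬□-rule on 1: fresh world w1, w0Rw1]
3. ¬p, w1   [¬∨-rule on 2]
4. p, w1   [¬∨-rule on 2]
Accessibility: w0Rw0, w0Rw1, w1Rw1
Branch closes: p and ¬p both at w1.
All branches of the negation close; one closing branch shown above.

Valid in T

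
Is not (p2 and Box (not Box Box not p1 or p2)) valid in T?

Not valid

Tableau for the negation p2 and Box (not Box Box not p1 or p2):
1. p2 and Box (not Box Box not p1 or p2), 0
2. p2, 0
3. Box (not Box Box not p1 or p2), 0
4. not Box Box not p1 or p2, 0
Accessibility: 0R0
The negation has an open branch (countermodel exists).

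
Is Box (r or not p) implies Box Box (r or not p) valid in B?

Tableau for the negation not (Box (r or not p) implies Box Box (r or not p)):
1. not (Box (r or not p) implies Box Box (r or not p)), u
2. Box (r or not p), u
3. not Box Box (r or not p), u
4. r or not p, u
5. not p, u
6. not Box (r or not p), v
7. r or not p, v
8. not p, v
9. not (r or not p), w
10. not r, w
11. p, w
Accessibility: uRu, uRv, vRu, vRv, vRw, wRv, wRw
The negation has an open branch (countermodel exists).

Invalid (countermodel exists)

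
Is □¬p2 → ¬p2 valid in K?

Not valid

Tableau for the negation ¬(□¬p2 → ¬p2):
1. ¬(□¬p2 → ¬p2), w0
2. □¬p2, w0
3. p2, w0
The negation has an open branch (countermodel exists).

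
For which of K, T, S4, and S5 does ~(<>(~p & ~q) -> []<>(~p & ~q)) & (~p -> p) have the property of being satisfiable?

K, T, S4

S5-tableau for the formula:
1. ~(<>(~p & ~q) -> []<>(~p & ~q)) & (~p -> p), u
2. ~(<>(~p & ~q) -> []<>(~p & ~q)), u
3. ~p -> p, u
4. <>(~p & ~q), u
5. ~[]<>(~p & ~q), u
6. p, u
7. ~p & ~q, v
8. ~p, v
9. ~q, v
10. ~<>(~p & ~q), w
11. ~(~p & ~q), u
12. ~(~p & ~q), v
13. ~(~p & ~q), w
14. q, u
15. q, v
Accessibility: uRu, uRv, uRw, vRu, vRv, vRw, wRu, wRv, wRw
Branch closes: q and ~q both at v.
Every branch closes (one shown): unsatisfiable in S5.
S4-tableau for the formula:
1. ~(<>(~p & ~q) -> []<>(~p & ~q)) & (~p -> p), u
2. ~(<>(~p & ~q) -> []<>(~p & ~q)), u
3. ~p -> p, u
4. <>(~p & ~q), u
5. ~[]<>(~p & ~q), u
6. p, u
7. ~p & ~q, v
8. ~p, v
9. ~q, v
10. ~<>(~p & ~q), w
11. ~(~p & ~q), w
12. q, w
Accessibility: uRu, uRv, uRw, vRv, wRw
Complete open branch: satisfiable in S4, hence also in K, T (this S4-model is also a K-model and a T-model).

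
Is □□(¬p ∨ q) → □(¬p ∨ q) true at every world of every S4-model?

Tableau for the negation ¬(□□(¬p ∨ q) → □(¬p ∨ q)):
1. ¬(□□(¬p ∨ q) → □(¬p ∨ q)), u
2. □□(¬p ∨ q), u
3. ¬□(¬p ∨ q), u
4. □(¬p ∨ q), u
5. ¬p ∨ q, u
6. q, u
7. ¬(¬p ∨ q), v
8. p, v
9. ¬q, v
10. □(¬p ∨ q), v
11. ¬p ∨ q, v
12. q, v
Accessibility: uRu, uRv, vRv
Branch closes: q and ¬q both at v.
Every branch of the negation's tableau closes; the branch above is one of them.

Valid in S4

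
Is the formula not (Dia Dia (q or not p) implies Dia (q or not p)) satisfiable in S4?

Unsatisfiable

1. not (Dia Dia (q or not p) implies Dia (q or not p)), w0
2. Dia Dia (q or not p), w0
3. not Dia (q or not p), w0
4. not (q or not p), w0
5. not q, w0
6. p, w0
7. Dia (q or not p), w1
8. not (q or not p), w1
9. not q, w1
10. p, w1
11. q or not p, w2
12. not (q or not p), w2
13. not q, w2
14. p, w2
15. not p, w2
Accessibility: w0Rw0, w0Rw1, w0Rw2, w1Rw1, w1Rw2, w2Rw2
Branch closes: p and not p both at w2.
(One branch shown.) All branches close.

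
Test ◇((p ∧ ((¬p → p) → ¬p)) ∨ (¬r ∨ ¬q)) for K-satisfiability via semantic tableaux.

Satisfiable (open branch found)

1. ◇((p ∧ ((¬p → p) → ¬p)) ∨ (¬r ∨ ¬q)), u
2. (p ∧ ((¬p → p) → ¬p)) ∨ (¬r ∨ ¬q), v
3. ¬r ∨ ¬q, v
4. ¬q, v
Accessibility: uRv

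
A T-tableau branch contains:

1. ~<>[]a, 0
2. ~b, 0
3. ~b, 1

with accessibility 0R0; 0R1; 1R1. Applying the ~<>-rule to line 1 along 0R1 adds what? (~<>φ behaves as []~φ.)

~<>φ behaves as []~φ: propagate the negated body to each accessible world.

~[]a, 1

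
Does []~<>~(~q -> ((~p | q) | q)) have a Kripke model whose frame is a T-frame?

1. []~<>~(~q -> ((~p | q) | q)), w0
2. ~<>~(~q -> ((~p | q) | q)), w0   [[]-rule on 1 via w0Rw0]
3. ~q -> ((~p | q) | q), w0   [~<>-rule on 2 via w0Rw0]
4. (~p | q) | q, w0   [->-rule on 3 (branches; this branch)]
5. q, w0   [|-rule on 4 (branches; this branch)]
Accessibility: w0Rw0

Satisfiable (open branch found)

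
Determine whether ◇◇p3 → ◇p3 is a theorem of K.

Invalid (countermodel exists)

Tableau for the negation ¬(◇◇p3 → ◇p3):
1. ¬(◇◇p3 → ◇p3), u
2. ◇◇p3, u
3. ¬◇p3, u
4. ◇p3, v
5. ¬p3, v
6. p3, w
Accessibility: uRv, vRw
The negation has an open branch (countermodel exists).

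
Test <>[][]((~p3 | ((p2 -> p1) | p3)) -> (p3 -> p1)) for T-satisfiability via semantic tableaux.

1. <>[][]((~p3 | ((p2 -> p1) | p3)) -> (p3 -> p1)), w0
2. [][]((~p3 | ((p2 -> p1) | p3)) -> (p3 -> p1)), w1
3. []((~p3 | ((p2 -> p1) | p3)) -> (p3 -> p1)), w1
4. (~p3 | ((p2 -> p1) | p3)) -> (p3 -> p1), w1
5. p3 -> p1, w1
6. p1, w1
Accessibility: w0Rw0, w0Rw1, w1Rw1

Yes, satisfiable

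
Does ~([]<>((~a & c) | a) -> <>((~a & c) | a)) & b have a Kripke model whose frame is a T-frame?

Unsatisfiable (every branch closes)

1. ~([]<>((~a & c) | a) -> <>((~a & c) | a)) & b, 0
2. ~([]<>((~a & c) | a) -> <>((~a & c) | a)), 0   [&-rule on 1]
3. b, 0   [&-rule on 1]
4. []<>((~a & c) | a), 0   [~->-rule on 2]
5. ~<>((~a & c) | a), 0   [~->-rule on 2]
6. <>((~a & c) | a), 0   [[]-rule on 4 via 0R0]
7. ~((~a & c) | a), 0   [~<>-rule on 5 via 0R0]
8. ~(~a & c), 0   [~|-rule on 7]
9. ~a, 0   [~|-rule on 7]
10. ~c, 0   [~&-rule on 8 (branches; this branch)]
11. (~a & c) | a, 1   [<>-rule on 6: fresh world 1, 0R1]
12. <>((~a & c) | a), 1   [[]-rule on 4 via 0R1]
13. ~((~a & c) | a), 1   [~<>-rule on 5 via 0R1]
14. ~(~a & c), 1   [~|-rule on 13]
15. ~a, 1   [~|-rule on 13]
16. ~a & c, 1   [|-rule on 11 (branches; this branch)]
17. c, 1   [&-rule on 16]
18. ~c, 1   [~&-rule on 14 (branches; this branch)]
Accessibility: 0R0, 0R1, 1R1
Branch closes: c and ~c both at 1.
(One branch shown.) All branches close.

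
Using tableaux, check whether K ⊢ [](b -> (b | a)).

Valid in K

Tableau for the negation ~[](b -> (b | a)):
1. ~[](b -> (b | a)), 0
2. ~(b -> (b | a)), 1
3. b, 1
4. ~(b | a), 1
5. ~b, 1
6. ~a, 1
Accessibility: 0R1
Branch closes: b and ~b both at 1.
Every branch of the negation's tableau closes; the branch above is one of them.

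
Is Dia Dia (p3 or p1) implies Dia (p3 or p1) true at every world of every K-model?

Tableau for the negation not (Dia Dia (p3 or p1) implies Dia (p3 or p1)):
1. not (Dia Dia (p3 or p1) implies Dia (p3 or p1)), 0
2. Dia Dia (p3 or p1), 0
3. not Dia (p3 or p1), 0
4. Dia (p3 or p1), 1
5. not (p3 or p1), 1
6. not p3, 1
7. not p1, 1
8. p3 or p1, 2
9. p1, 2
Accessibility: 0R1, 1R2
The negation has an open branch (countermodel exists).

Not valid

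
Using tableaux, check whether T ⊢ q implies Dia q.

Yes, valid

Tableau for the negation not (q implies Dia q):
1. not (q implies Dia q), w0
2. q, w0
3. not Dia q, w0
4. not q, w0
Accessibility: w0Rw0
Branch closes: q and not q both at w0.
Every branch of the negation's tableau closes; the branch above is one of them.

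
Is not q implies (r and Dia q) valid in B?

Invalid (countermodel exists)

Tableau for the negation not (not q implies (r and Dia q)):
1. not (not q implies (r and Dia q)), u
2. not q, u   [neg-implies-rule on 1]
3. not (r and Dia q), u   [neg-implies-rule on 1]
4. not Dia q, u   [neg-and-rule on 3 (branches; this branch)]
Accessibility: uRu
The negation has an open branch (countermodel exists).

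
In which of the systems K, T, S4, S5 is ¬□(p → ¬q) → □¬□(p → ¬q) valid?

S5-tableau for the negation ¬(¬□(p → ¬q) → □¬□(p → ¬q)):
1. ¬(¬□(p → ¬q) → □¬□(p → ¬q)), u
2. ¬□(p → ¬q), u
3. ¬□¬□(p → ¬q), u
4. ¬(p → ¬q), v
5. p, v
6. q, v
7. □(p → ¬q), w
8. p → ¬q, u
9. p → ¬q, v
10. p → ¬q, w
11. ¬q, u
12. ¬q, v
Accessibility: uRu, uRv, uRw, vRu, vRv, vRw, wRu, wRv, wRw
Branch closes: q and ¬q both at v.
Every branch closes (one shown): valid in S5.
S4-tableau for the negation ¬(¬□(p → ¬q) → □¬□(p → ¬q)):
1. ¬(¬□(p → ¬q) → □¬□(p → ¬q)), u
2. ¬□(p → ¬q), u
3. ¬□¬□(p → ¬q), u
4. ¬(p → ¬q), v
5. p, v
6. q, v
7. □(p → ¬q), w
8. p → ¬q, w
9. ¬q, w
Accessibility: uRu, uRv, uRw, vRv, wRw
Complete open branch: countermodel on an S4-frame, so not valid in S4, nor in K, T (the same frame is also a K-frame and a T-frame).

S5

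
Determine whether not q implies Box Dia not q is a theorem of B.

Tableau for the negation not (not q implies Box Dia not q):
1. not (not q implies Box Dia not q), w0
2. not q, w0   [neg-implies-rule on 1]
3. not Box Dia not q, w0   [neg-implies-rule on 1]
4. not Dia not q, w1   [neg-Box-rule on 3: fresh world w1, w0Rw1]
5. q, w0   [neg-Dia-rule on 4 via w1Rw0]
Accessibility: w0Rw0, w0Rw1, w1Rw0, w1Rw1
Branch closes: q and not q both at w0.
Every branch of the negation's tableau closes; the branch above is one of them.

Yes, valid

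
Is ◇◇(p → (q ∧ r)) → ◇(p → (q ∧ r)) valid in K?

Tableau for the negation ¬(◇◇(p → (q ∧ r)) → ◇(p → (q ∧ r))):
1. ¬(◇◇(p → (q ∧ r)) → ◇(p → (q ∧ r))), w0
2. ◇◇(p → (q ∧ r)), w0   [¬→-rule on 1]
3. ¬◇(p → (q ∧ r)), w0   [¬→-rule on 1]
4. ◇(p → (q ∧ r)), w1   [◇-rule on 2: fresh world w1, w0Rw1]
5. ¬(p → (q ∧ r)), w1   [¬◇-rule on 3 via w0Rw1]
6. p, w1   [¬→-rule on 5]
7. ¬(q ∧ r), w1   [¬→-rule on 5]
8. ¬r, w1   [¬∧-rule on 7 (branches; this branch)]
9. p → (q ∧ r), w2   [◇-rule on 4: fresh world w2, w1Rw2]
10. q ∧ r, w2   [→-rule on 9 (branches; this branch)]
11. q, w2   [∧-rule on 10]
12. r, w2   [∧-rule on 10]
Accessibility: w0Rw1, w1Rw2
The negation has an open branch (countermodel exists).

No, not valid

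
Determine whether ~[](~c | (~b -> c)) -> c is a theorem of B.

Valid in B

Tableau for the negation ~(~[](~c | (~b -> c)) -> c):
1. ~(~[](~c | (~b -> c)) -> c), w0
2. ~[](~c | (~b -> c)), w0
3. ~c, w0
4. ~(~c | (~b -> c)), w1
5. c, w1
6. ~(~b -> c), w1
7. ~b, w1
8. ~c, w1
Accessibility: w0Rw0, w0Rw1, w1Rw0, w1Rw1
Branch closes: c and ~c both at w1.
Every branch of the negation's tableau closes; the branch above is one of them.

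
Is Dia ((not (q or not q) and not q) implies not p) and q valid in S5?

Not valid

Tableau for the negation not (Dia ((not (q or not q) and not q) implies not p) and q):
1. not (Dia ((not (q or not q) and not q) implies not p) and q), w0
2. not q, w0
Accessibility: w0Rw0
The negation has an open branch (countermodel exists).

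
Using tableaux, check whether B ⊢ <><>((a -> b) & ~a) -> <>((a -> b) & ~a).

No, not valid

Tableau for the negation ~(<><>((a -> b) & ~a) -> <>((a -> b) & ~a)):
1. ~(<><>((a -> b) & ~a) -> <>((a -> b) & ~a)), w0
2. <><>((a -> b) & ~a), w0   [~->-rule on 1]
3. ~<>((a -> b) & ~a), w0   [~->-rule on 1]
4. ~((a -> b) & ~a), w0   [~<>-rule on 3 via w0Rw0]
5. a, w0   [~&-rule on 4 (branches; this branch)]
6. <>((a -> b) & ~a), w1   [<>-rule on 2: fresh world w1, w0Rw1]
7. ~((a -> b) & ~a), w1   [~<>-rule on 3 via w0Rw1]
8. a, w1   [~&-rule on 7 (branches; this branch)]
9. (a -> b) & ~a, w2   [<>-rule on 6: fresh world w2, w1Rw2]
10. a -> b, w2   [&-rule on 9]
11. ~a, w2   [&-rule on 9]
12. b, w2   [->-rule on 10 (branches; this branch)]
Accessibility: w0Rw0, w0Rw1, w1Rw0, w1Rw1, w1Rw2, w2Rw1, w2Rw2
The negation has an open branch (countermodel exists).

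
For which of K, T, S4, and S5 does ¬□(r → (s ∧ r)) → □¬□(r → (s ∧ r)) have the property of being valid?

S4-tableau for the negation ¬(¬□(r → (s ∧ r)) → □¬□(r → (s ∧ r))):
1. ¬(¬□(r → (s ∧ r)) → □¬□(r → (s ∧ r))), 0
2. ¬□(r → (s ∧ r)), 0
3. ¬□¬□(r → (s ∧ r)), 0
4. ¬(r → (s ∧ r)), 1
5. r, 1
6. ¬(s ∧ r), 1
7. ¬s, 1
8. □(r → (s ∧ r)), 2
9. r → (s ∧ r), 2
10. s ∧ r, 2
11. s, 2
12. r, 2
Accessibility: 0R0, 0R1, 0R2, 1R1, 2R2
Complete open branch: countermodel on an S4-frame, so not valid in S4, nor in K, T (the same frame is also a K-frame and a T-frame).
S5-tableau for the negation ¬(¬□(r → (s ∧ r)) → □¬□(r → (s ∧ r))):
1. ¬(¬□(r → (s ∧ r)) → □¬□(r → (s ∧ r))), 0
2. ¬□(r → (s ∧ r)), 0
3. ¬□¬□(r → (s ∧ r)), 0
4. ¬(r → (s ∧ r)), 1
5. r, 1
6. ¬(s ∧ r), 1
7. ¬s, 1
8. □(r → (s ∧ r)), 2
9. r → (s ∧ r), 0
10. r → (s ∧ r), 1
11. r → (s ∧ r), 2
12. s ∧ r, 0
13. s, 0
14. r, 0
15. s ∧ r, 1
16. s, 1
Accessibility: 0R0, 0R1, 0R2, 1R0, 1R1, 1R2, 2R0, 2R1, 2R2
Branch closes: s and ¬s both at 1.
Every branch closes (one shown): valid in S5.

S5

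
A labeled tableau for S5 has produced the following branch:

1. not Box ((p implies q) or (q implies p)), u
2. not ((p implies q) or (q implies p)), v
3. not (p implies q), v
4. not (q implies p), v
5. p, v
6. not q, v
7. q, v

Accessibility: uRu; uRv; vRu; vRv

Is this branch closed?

Both q and not q appear at v.

Closed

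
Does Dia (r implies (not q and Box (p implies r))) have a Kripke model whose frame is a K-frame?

1. Dia (r implies (not q and Box (p implies r))), 0
2. r implies (not q and Box (p implies r)), 1   [Dia-rule on 1: fresh world 1, 0R1]
3. not q and Box (p implies r), 1   [implies-rule on 2 (branches; this branch)]
4. not q, 1   [and-rule on 3]
5. Box (p implies r), 1   [and-rule on 3]
Accessibility: 0R1

Yes, satisfiable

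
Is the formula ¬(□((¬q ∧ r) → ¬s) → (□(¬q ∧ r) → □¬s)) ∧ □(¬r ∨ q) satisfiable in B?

Unsatisfiable

1. ¬(□((¬q ∧ r) → ¬s) → (□(¬q ∧ r) → □¬s)) ∧ □(¬r ∨ q), 0
2. ¬(□((¬q ∧ r) → ¬s) → (□(¬q ∧ r) → □¬s)), 0
3. □(¬r ∨ q), 0
4. □((¬q ∧ r) → ¬s), 0
5. ¬(□(¬q ∧ r) → □¬s), 0
6. □(¬q ∧ r), 0
7. ¬□¬s, 0
8. ¬r ∨ q, 0
9. (¬q ∧ r) → ¬s, 0
10. ¬q ∧ r, 0
11. ¬q, 0
12. r, 0
13. q, 0
Accessibility: 0R0
Branch closes: q and ¬q both at 0.
All branches of the tableau close; one closing branch shown above.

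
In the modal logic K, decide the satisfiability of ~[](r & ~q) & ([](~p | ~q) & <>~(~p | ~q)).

No, unsatisfiable

1. ~[](r & ~q) & ([](~p | ~q) & <>~(~p | ~q)), w0
2. ~[](r & ~q), w0   [&-rule on 1]
3. [](~p | ~q) & <>~(~p | ~q), w0   [&-rule on 1]
4. [](~p | ~q), w0   [&-rule on 3]
5. <>~(~p | ~q), w0   [&-rule on 3]
6. ~(r & ~q), w1   [~[]-rule on 2: fresh world w1, w0Rw1]
7. ~p | ~q, w1   [[]-rule on 4 via w0Rw1]
8. q, w1   [~&-rule on 6 (branches; this branch)]
9. ~p, w1   [|-rule on 7 (branches; this branch)]
10. ~(~p | ~q), w2   [<>-rule on 5: fresh world w2, w0Rw2]
11. p, w2   [~|-rule on 10]
12. q, w2   [~|-rule on 10]
13. ~p | ~q, w2   [[]-rule on 4 via w0Rw2]
14. ~q, w2   [|-rule on 13 (branches; this branch)]
Accessibility: w0Rw1, w0Rw2
Branch closes: q and ~q both at w2.
(One branch shown.) All branches close.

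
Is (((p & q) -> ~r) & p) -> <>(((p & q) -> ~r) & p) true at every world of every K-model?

Not valid

Tableau for the negation ~((((p & q) -> ~r) & p) -> <>(((p & q) -> ~r) & p)):
1. ~((((p & q) -> ~r) & p) -> <>(((p & q) -> ~r) & p)), w0
2. ((p & q) -> ~r) & p, w0
3. ~<>(((p & q) -> ~r) & p), w0
4. (p & q) -> ~r, w0
5. p, w0
6. ~r, w0
The negation has an open branch (countermodel exists).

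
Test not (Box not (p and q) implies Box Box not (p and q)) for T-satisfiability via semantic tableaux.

Satisfiable

1. not (Box not (p and q) implies Box Box not (p and q)), w0
2. Box not (p and q), w0   [neg-implies-rule on 1]
3. not Box Box not (p and q), w0   [neg-implies-rule on 1]
4. not (p and q), w0   [Box-rule on 2 via w0Rw0]
5. not q, w0   [neg-and-rule on 4 (branches; this branch)]
6. not Box not (p and q), w1   [neg-Box-rule on 3: fresh world w1, w0Rw1]
7. not (p and q), w1   [Box-rule on 2 via w0Rw1]
8. not q, w1   [neg-and-rule on 7 (branches; this branch)]
9. p and q, w2   [neg-Box-rule on 6: fresh world w2, w1Rw2]
10. p, w2   [and-rule on 9]
11. q, w2   [and-rule on 9]
Accessibility: w0Rw0, w0Rw1, w1Rw1, w1Rw2, w2Rw2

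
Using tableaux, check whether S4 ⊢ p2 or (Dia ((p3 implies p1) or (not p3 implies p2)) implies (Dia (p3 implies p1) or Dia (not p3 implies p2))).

Valid in S4

Tableau for the negation not (p2 or (Dia ((p3 implies p1) or (not p3 implies p2)) implies (Dia (p3 implies p1) or Dia (not p3 implies p2)))):
1. not (p2 or (Dia ((p3 implies p1) or (not p3 implies p2)) implies (Dia (p3 implies p1) or Dia (not p3 implies p2)))), 0
2. not p2, 0
3. not (Dia ((p3 implies p1) or (not p3 implies p2)) implies (Dia (p3 implies p1) or Dia (not p3 implies p2))), 0
4. Dia ((p3 implies p1) or (not p3 implies p2)), 0
5. not (Dia (p3 implies p1) or Dia (not p3 implies p2)), 0
6. not Dia (p3 implies p1), 0
7. not Dia (not p3 implies p2), 0
8. not (p3 implies p1), 0
9. p3, 0
10. not p1, 0
11. not (not p3 implies p2), 0
12. not p3, 0
Accessibility: 0R0
Branch closes: p3 and not p3 both at 0.
Every branch of the negation's tableau closes; the branch above is one of them.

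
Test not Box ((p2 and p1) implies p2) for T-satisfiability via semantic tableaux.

Unsatisfiable

1. not Box ((p2 and p1) implies p2), 0
2. not ((p2 and p1) implies p2), 1
3. p2 and p1, 1
4. not p2, 1
5. p2, 1
6. p1, 1
Accessibility: 0R0, 0R1, 1R1
Branch closes: p2 and not p2 both at 1.
(One branch shown.) All branches close.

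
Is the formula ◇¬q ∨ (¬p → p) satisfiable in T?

1. ◇¬q ∨ (¬p → p), u
2. ¬p → p, u
3. p, u
Accessibility: uRu

Yes, satisfiable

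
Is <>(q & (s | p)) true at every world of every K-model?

No, not valid

Tableau for the negation ~<>(q & (s | p)):
1. ~<>(q & (s | p)), 0
The negation has an open branch (countermodel exists).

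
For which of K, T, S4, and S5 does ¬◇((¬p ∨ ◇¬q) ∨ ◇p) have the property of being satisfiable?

K-tableau for the formula:
1. ¬◇((¬p ∨ ◇¬q) ∨ ◇p), w0
Complete open branch: satisfiable in K.
T-tableau for the formula:
1. ¬◇((¬p ∨ ◇¬q) ∨ ◇p), w0
2. ¬((¬p ∨ ◇¬q) ∨ ◇p), w0   [¬◇-rule on 1 via w0Rw0]
3. ¬(¬p ∨ ◇¬q), w0   [¬∨-rule on 2]
4. ¬◇p, w0   [¬∨-rule on 2]
5. p, w0   [¬∨-rule on 3]
6. ¬◇¬q, w0   [¬∨-rule on 3]
7. ¬p, w0   [¬◇-rule on 4 via w0Rw0]
Accessibility: w0Rw0
Branch closes: p and ¬p both at w0.
Every branch closes (one shown): unsatisfiable in T, hence also in S4, S5 (every S4/S5-frame is a T-frame).

K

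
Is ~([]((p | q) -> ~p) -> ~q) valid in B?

Tableau for the negation []((p | q) -> ~p) -> ~q:
1. []((p | q) -> ~p) -> ~q, u
2. ~q, u
Accessibility: uRu
The negation has an open branch (countermodel exists).

No, not valid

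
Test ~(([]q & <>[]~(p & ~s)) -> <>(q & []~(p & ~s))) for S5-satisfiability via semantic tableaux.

1. ~(([]q & <>[]~(p & ~s)) -> <>(q & []~(p & ~s))), 0
2. []q & <>[]~(p & ~s), 0   [~->-rule on 1]
3. ~<>(q & []~(p & ~s)), 0   [~->-rule on 1]
4. []q, 0   [&-rule on 2]
5. <>[]~(p & ~s), 0   [&-rule on 2]
6. ~(q & []~(p & ~s)), 0   [~<>-rule on 3 via 0R0]
7. q, 0   [[]-rule on 4 via 0R0]
8. ~[]~(p & ~s), 0   [~&-rule on 6 (branches; this branch)]
9. []~(p & ~s), 1   [<>-rule on 5: fresh world 1, 0R1]
10. ~(q & []~(p & ~s)), 1   [~<>-rule on 3 via 0R1]
11. q, 1   [[]-rule on 4 via 0R1]
12. ~(p & ~s), 0   [[]-rule on 9 via 1R0]
13. ~(p & ~s), 1   [[]-rule on 9 via 1R1]
14. ~[]~(p & ~s), 1   [~&-rule on 10 (branches; this branch)]
15. s, 0   [~&-rule on 12 (branches; this branch)]
16. s, 1   [~&-rule on 13 (branches; this branch)]
17. p & ~s, 2   [~[]-rule on 8: fresh world 2, 0R2]
18. p, 2   [&-rule on 17]
19. ~s, 2   [&-rule on 17]
20. ~(q & []~(p & ~s)), 2   [~<>-rule on 3 via 0R2]
21. q, 2   [[]-rule on 4 via 0R2]
22. ~(p & ~s), 2   [[]-rule on 9 via 1R2]
23. ~[]~(p & ~s), 2   [~&-rule on 20 (branches; this branch)]
24. s, 2   [~&-rule on 22 (branches; this branch)]
Accessibility: 0R0, 0R1, 0R2, 1R0, 1R1, 1R2, 2R0, 2R1, 2R2
Branch closes: s and ~s both at 2.
All branches of the tableau close; one closing branch shown above.

Unsatisfiable (every branch closes)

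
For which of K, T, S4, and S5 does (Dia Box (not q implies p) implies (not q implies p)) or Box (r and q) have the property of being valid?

S5

S5-tableau for the negation not ((Dia Box (not q implies p) implies (not q implies p)) or Box (r and q)):
1. not ((Dia Box (not q implies p) implies (not q implies p)) or Box (r and q)), 0
2. not (Dia Box (not q implies p) implies (not q implies p)), 0
3. not Box (r and q), 0
4. Dia Box (not q implies p), 0
5. not (not q implies p), 0
6. not q, 0
7. not p, 0
8. not (r and q), 1
9. not q, 1
10. Box (not q implies p), 2
11. not q implies p, 0
12. not q implies p, 1
13. not q implies p, 2
14. p, 0
Accessibility: 0R0, 0R1, 0R2, 1R0, 1R1, 1R2, 2R0, 2R1, 2R2
Branch closes: p and not p both at 0.
Every branch closes (one shown): valid in S5.
S4-tableau for the negation not ((Dia Box (not q implies p) implies (not q implies p)) or Box (r and q)):
1. not ((Dia Box (not q implies p) implies (not q implies p)) or Box (r and q)), 0
2. not (Dia Box (not q implies p) implies (not q implies p)), 0
3. not Box (r and q), 0
4. Dia Box (not q implies p), 0
5. not (not q implies p), 0
6. not q, 0
7. not p, 0
8. not (r and q), 1
9. not q, 1
10. Box (not q implies p), 2
11. not q implies p, 2
12. p, 2
Accessibility: 0R0, 0R1, 0R2, 1R1, 2R2
Complete open branch: countermodel on an S4-frame, so not valid in S4, nor in K, T (the same frame is also a K-frame and a T-frame).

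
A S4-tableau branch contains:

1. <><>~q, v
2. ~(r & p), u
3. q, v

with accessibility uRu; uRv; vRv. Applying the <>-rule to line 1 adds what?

a fresh world w with vRw, and <>~q at w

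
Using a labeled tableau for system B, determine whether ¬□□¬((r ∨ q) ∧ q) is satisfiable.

Satisfiable

1. ¬□□¬((r ∨ q) ∧ q), u
2. ¬□¬((r ∨ q) ∧ q), v
3. (r ∨ q) ∧ q, w
4. r ∨ q, w
5. q, w
Accessibility: uRu, uRv, vRu, vRv, vRw, wRv, wRw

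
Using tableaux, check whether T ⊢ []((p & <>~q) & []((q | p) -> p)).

No, not valid

Tableau for the negation ~[]((p & <>~q) & []((q | p) -> p)):
1. ~[]((p & <>~q) & []((q | p) -> p)), w0
2. ~((p & <>~q) & []((q | p) -> p)), w1
3. ~[]((q | p) -> p), w1
4. ~((q | p) -> p), w2
5. q | p, w2
6. ~p, w2
7. q, w2
Accessibility: w0Rw0, w0Rw1, w1Rw1, w1Rw2, w2Rw2
The negation has an open branch (countermodel exists).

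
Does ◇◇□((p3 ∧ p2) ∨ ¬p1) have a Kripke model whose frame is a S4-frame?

1. ◇◇□((p3 ∧ p2) ∨ ¬p1), 0
2. ◇□((p3 ∧ p2) ∨ ¬p1), 1
3. □((p3 ∧ p2) ∨ ¬p1), 2
4. (p3 ∧ p2) ∨ ¬p1, 2
5. ¬p1, 2
Accessibility: 0R0, 0R1, 0R2, 1R1, 1R2, 2R2

Yes, satisfiable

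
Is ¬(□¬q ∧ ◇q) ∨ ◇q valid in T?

Valid

Tableau for the negation ¬(¬(□¬q ∧ ◇q) ∨ ◇q):
1. ¬(¬(□¬q ∧ ◇q) ∨ ◇q), 0
2. □¬q ∧ ◇q, 0
3. ¬◇q, 0
4. □¬q, 0
5. ◇q, 0
6. ¬q, 0
7. q, 1
8. ¬q, 1
Accessibility: 0R0, 0R1, 1R1
Branch closes: q and ¬q both at 1.
Every branch of the negation's tableau closes; the branch above is one of them.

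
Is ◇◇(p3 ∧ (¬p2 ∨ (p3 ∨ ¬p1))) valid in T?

Tableau for the negation ¬◇◇(p3 ∧ (¬p2 ∨ (p3 ∨ ¬p1))):
1. ¬◇◇(p3 ∧ (¬p2 ∨ (p3 ∨ ¬p1))), 0
2. ¬◇(p3 ∧ (¬p2 ∨ (p3 ∨ ¬p1))), 0   [¬◇-rule on 1 via 0R0]
3. ¬(p3 ∧ (¬p2 ∨ (p3 ∨ ¬p1))), 0   [¬◇-rule on 2 via 0R0]
4. ¬(¬p2 ∨ (p3 ∨ ¬p1)), 0   [¬∧-rule on 3 (branches; this branch)]
5. p2, 0   [¬∨-rule on 4]
6. ¬(p3 ∨ ¬p1), 0   [¬∨-rule on 4]
7. ¬p3, 0   [¬∨-rule on 6]
8. p1, 0   [¬∨-rule on 6]
Accessibility: 0R0
The negation has an open branch (countermodel exists).

Invalid (countermodel exists)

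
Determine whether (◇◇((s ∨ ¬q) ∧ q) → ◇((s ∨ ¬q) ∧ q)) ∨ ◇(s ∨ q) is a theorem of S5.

Tableau for the negation ¬((◇◇((s ∨ ¬q) ∧ q) → ◇((s ∨ ¬q) ∧ q)) ∨ ◇(s ∨ q)):
1. ¬((◇◇((s ∨ ¬q) ∧ q) → ◇((s ∨ ¬q) ∧ q)) ∨ ◇(s ∨ q)), w0
2. ¬(◇◇((s ∨ ¬q) ∧ q) → ◇((s ∨ ¬q) ∧ q)), w0   [¬∨-rule on 1]
3. ¬◇(s ∨ q), w0   [¬∨-rule on 1]
4. ◇◇((s ∨ ¬q) ∧ q), w0   [¬→-rule on 2]
5. ¬◇((s ∨ ¬q) ∧ q), w0   [¬→-rule on 2]
6. ¬(s ∨ q), w0   [¬◇-rule on 3 via w0Rw0]
7. ¬s, w0   [¬∨-rule on 6]
8. ¬q, w0   [¬∨-rule on 6]
9. ¬((s ∨ ¬q) ∧ q), w0   [¬◇-rule on 5 via w0Rw0]
10. ◇((s ∨ ¬q) ∧ q), w1   [◇-rule on 4: fresh world w1, w0Rw1]
11. ¬(s ∨ q), w1   [¬◇-rule on 3 via w0Rw1]
12. ¬s, w1   [¬∨-rule on 11]
13. ¬q, w1   [¬∨-rule on 11]
14. ¬((s ∨ ¬q) ∧ q), w1   [¬◇-rule on 5 via w0Rw1]
15. (s ∨ ¬q) ∧ q, w2   [◇-rule on 10: fresh world w2, w1Rw2]
16. s ∨ ¬q, w2   [∧-rule on 15]
17. q, w2   [∧-rule on 15]
18. ¬(s ∨ q), w2   [¬◇-rule on 3 via w0Rw2]
19. ¬s, w2   [¬∨-rule on 18]
20. ¬q, w2   [¬∨-rule on 18]
Accessibility: w0Rw0, w0Rw1, w0Rw2, w1Rw0, w1Rw1, w1Rw2, w2Rw0, w2Rw1, w2Rw2
Branch closes: q and ¬q both at w2.
All branches of the negation close; one closing branch shown above.

Valid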